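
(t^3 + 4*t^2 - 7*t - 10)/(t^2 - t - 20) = (-t^3 - 4*t^2 + 7*t + 10)/(-t^2 + t + 20)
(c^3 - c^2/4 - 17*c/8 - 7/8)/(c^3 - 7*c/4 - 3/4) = (4*c - 7)/(2*(2*c - 3))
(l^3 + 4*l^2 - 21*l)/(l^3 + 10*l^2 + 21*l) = (l - 3)/(l + 3)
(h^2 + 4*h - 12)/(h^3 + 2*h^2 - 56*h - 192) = (h - 2)/(h^2 - 4*h - 32)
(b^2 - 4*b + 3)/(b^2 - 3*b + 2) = (b - 3)/(b - 2)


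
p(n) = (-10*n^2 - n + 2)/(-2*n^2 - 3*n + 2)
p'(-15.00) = 0.04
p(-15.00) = 5.54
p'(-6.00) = 0.45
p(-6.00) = 6.77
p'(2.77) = 0.28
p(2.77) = 3.58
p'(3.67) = 0.20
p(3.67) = 3.79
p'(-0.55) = 3.24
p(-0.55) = -0.16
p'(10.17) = 0.05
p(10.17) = 4.43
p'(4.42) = 0.16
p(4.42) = 3.93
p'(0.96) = -0.12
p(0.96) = 3.00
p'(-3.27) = 4.45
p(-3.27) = 10.62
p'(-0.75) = 4.48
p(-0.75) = -0.92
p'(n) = (-20*n - 1)/(-2*n^2 - 3*n + 2) + (4*n + 3)*(-10*n^2 - n + 2)/(-2*n^2 - 3*n + 2)^2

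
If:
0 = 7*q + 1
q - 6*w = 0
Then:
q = -1/7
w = -1/42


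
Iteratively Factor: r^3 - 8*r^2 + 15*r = (r)*(r^2 - 8*r + 15) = r*(r - 3)*(r - 5)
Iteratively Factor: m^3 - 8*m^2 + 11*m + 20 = (m - 5)*(m^2 - 3*m - 4) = (m - 5)*(m - 4)*(m + 1)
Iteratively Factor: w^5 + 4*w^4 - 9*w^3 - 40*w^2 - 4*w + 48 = (w + 4)*(w^4 - 9*w^2 - 4*w + 12) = (w - 3)*(w + 4)*(w^3 + 3*w^2 - 4) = (w - 3)*(w - 1)*(w + 4)*(w^2 + 4*w + 4) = (w - 3)*(w - 1)*(w + 2)*(w + 4)*(w + 2)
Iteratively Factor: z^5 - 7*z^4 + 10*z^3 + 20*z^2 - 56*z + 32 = (z - 1)*(z^4 - 6*z^3 + 4*z^2 + 24*z - 32) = (z - 1)*(z + 2)*(z^3 - 8*z^2 + 20*z - 16) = (z - 2)*(z - 1)*(z + 2)*(z^2 - 6*z + 8) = (z - 2)^2*(z - 1)*(z + 2)*(z - 4)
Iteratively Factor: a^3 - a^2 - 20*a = (a + 4)*(a^2 - 5*a) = (a - 5)*(a + 4)*(a)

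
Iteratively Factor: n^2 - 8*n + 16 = (n - 4)*(n - 4)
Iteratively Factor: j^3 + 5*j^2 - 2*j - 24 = (j + 3)*(j^2 + 2*j - 8) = (j - 2)*(j + 3)*(j + 4)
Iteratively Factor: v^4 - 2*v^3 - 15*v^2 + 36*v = (v + 4)*(v^3 - 6*v^2 + 9*v) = (v - 3)*(v + 4)*(v^2 - 3*v) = (v - 3)^2*(v + 4)*(v)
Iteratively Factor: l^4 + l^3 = (l)*(l^3 + l^2) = l^2*(l^2 + l) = l^3*(l + 1)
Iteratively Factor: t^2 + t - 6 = (t - 2)*(t + 3)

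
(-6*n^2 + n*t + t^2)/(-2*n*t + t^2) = (3*n + t)/t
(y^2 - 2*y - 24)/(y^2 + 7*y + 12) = (y - 6)/(y + 3)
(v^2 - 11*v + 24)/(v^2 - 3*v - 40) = (v - 3)/(v + 5)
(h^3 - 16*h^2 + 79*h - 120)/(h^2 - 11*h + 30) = (h^2 - 11*h + 24)/(h - 6)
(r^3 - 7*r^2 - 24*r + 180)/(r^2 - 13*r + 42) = (r^2 - r - 30)/(r - 7)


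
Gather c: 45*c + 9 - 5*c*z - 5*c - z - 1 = c*(40 - 5*z) - z + 8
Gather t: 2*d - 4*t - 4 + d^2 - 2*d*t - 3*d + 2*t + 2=d^2 - d + t*(-2*d - 2) - 2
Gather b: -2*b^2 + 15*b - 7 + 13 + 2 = -2*b^2 + 15*b + 8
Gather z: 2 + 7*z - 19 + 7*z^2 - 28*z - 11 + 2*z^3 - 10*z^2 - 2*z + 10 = 2*z^3 - 3*z^2 - 23*z - 18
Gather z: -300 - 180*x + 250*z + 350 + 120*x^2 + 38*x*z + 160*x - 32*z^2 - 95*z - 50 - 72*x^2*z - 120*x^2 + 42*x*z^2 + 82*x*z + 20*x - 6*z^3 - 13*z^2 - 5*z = -6*z^3 + z^2*(42*x - 45) + z*(-72*x^2 + 120*x + 150)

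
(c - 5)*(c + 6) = c^2 + c - 30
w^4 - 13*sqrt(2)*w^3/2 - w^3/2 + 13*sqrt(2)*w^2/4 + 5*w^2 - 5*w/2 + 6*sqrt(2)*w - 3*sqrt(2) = (w - 1/2)*(w - 6*sqrt(2))*(w - sqrt(2))*(w + sqrt(2)/2)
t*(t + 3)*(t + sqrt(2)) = t^3 + sqrt(2)*t^2 + 3*t^2 + 3*sqrt(2)*t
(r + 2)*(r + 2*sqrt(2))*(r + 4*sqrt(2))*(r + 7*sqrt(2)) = r^4 + 2*r^3 + 13*sqrt(2)*r^3 + 26*sqrt(2)*r^2 + 100*r^2 + 112*sqrt(2)*r + 200*r + 224*sqrt(2)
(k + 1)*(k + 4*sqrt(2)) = k^2 + k + 4*sqrt(2)*k + 4*sqrt(2)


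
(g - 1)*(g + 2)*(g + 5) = g^3 + 6*g^2 + 3*g - 10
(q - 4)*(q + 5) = q^2 + q - 20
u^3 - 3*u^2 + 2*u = u*(u - 2)*(u - 1)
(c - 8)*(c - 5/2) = c^2 - 21*c/2 + 20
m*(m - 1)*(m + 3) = m^3 + 2*m^2 - 3*m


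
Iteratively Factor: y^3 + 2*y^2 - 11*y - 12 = (y - 3)*(y^2 + 5*y + 4) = (y - 3)*(y + 4)*(y + 1)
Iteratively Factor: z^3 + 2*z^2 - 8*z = (z - 2)*(z^2 + 4*z) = (z - 2)*(z + 4)*(z)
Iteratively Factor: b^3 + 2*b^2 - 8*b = (b + 4)*(b^2 - 2*b) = (b - 2)*(b + 4)*(b)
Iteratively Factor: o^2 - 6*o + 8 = (o - 4)*(o - 2)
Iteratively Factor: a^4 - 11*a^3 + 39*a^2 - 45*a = (a - 3)*(a^3 - 8*a^2 + 15*a) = (a - 5)*(a - 3)*(a^2 - 3*a) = a*(a - 5)*(a - 3)*(a - 3)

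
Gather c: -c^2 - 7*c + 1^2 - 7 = -c^2 - 7*c - 6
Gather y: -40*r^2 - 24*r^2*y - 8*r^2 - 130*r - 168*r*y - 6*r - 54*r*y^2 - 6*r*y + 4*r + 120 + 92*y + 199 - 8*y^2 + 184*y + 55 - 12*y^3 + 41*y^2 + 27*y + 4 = -48*r^2 - 132*r - 12*y^3 + y^2*(33 - 54*r) + y*(-24*r^2 - 174*r + 303) + 378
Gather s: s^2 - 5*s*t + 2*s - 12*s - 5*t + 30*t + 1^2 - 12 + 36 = s^2 + s*(-5*t - 10) + 25*t + 25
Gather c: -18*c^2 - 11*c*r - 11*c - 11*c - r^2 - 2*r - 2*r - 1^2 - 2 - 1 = -18*c^2 + c*(-11*r - 22) - r^2 - 4*r - 4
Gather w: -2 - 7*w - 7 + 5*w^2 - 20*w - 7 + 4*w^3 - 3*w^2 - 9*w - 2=4*w^3 + 2*w^2 - 36*w - 18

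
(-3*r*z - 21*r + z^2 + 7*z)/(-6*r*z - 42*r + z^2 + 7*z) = (-3*r + z)/(-6*r + z)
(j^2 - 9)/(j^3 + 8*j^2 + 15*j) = (j - 3)/(j*(j + 5))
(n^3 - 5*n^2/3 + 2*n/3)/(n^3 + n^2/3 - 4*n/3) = (3*n - 2)/(3*n + 4)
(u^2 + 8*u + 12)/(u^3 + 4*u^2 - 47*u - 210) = (u + 2)/(u^2 - 2*u - 35)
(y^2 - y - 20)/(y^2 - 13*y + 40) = (y + 4)/(y - 8)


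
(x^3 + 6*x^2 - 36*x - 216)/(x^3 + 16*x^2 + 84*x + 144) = (x - 6)/(x + 4)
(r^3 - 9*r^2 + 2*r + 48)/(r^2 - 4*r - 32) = (r^2 - r - 6)/(r + 4)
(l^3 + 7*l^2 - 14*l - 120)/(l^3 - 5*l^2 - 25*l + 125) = (l^2 + 2*l - 24)/(l^2 - 10*l + 25)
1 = 1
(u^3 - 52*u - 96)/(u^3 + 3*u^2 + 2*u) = (u^2 - 2*u - 48)/(u*(u + 1))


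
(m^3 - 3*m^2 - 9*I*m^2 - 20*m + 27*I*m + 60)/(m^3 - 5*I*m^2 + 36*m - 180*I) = (m^2 - m*(3 + 4*I) + 12*I)/(m^2 + 36)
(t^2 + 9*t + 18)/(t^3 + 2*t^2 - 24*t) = (t + 3)/(t*(t - 4))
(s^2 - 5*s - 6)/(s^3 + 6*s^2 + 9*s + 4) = (s - 6)/(s^2 + 5*s + 4)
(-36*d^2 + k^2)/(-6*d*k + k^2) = (6*d + k)/k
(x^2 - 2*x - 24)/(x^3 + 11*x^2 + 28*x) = (x - 6)/(x*(x + 7))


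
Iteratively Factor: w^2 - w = (w - 1)*(w)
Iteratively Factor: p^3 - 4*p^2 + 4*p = (p)*(p^2 - 4*p + 4) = p*(p - 2)*(p - 2)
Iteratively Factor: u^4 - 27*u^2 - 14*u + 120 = (u + 4)*(u^3 - 4*u^2 - 11*u + 30) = (u - 2)*(u + 4)*(u^2 - 2*u - 15) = (u - 5)*(u - 2)*(u + 4)*(u + 3)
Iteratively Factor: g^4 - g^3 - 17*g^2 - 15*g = (g - 5)*(g^3 + 4*g^2 + 3*g) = (g - 5)*(g + 3)*(g^2 + g) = g*(g - 5)*(g + 3)*(g + 1)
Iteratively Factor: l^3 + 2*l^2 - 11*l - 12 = (l - 3)*(l^2 + 5*l + 4) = (l - 3)*(l + 4)*(l + 1)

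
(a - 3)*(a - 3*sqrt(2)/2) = a^2 - 3*a - 3*sqrt(2)*a/2 + 9*sqrt(2)/2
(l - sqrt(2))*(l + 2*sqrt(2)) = l^2 + sqrt(2)*l - 4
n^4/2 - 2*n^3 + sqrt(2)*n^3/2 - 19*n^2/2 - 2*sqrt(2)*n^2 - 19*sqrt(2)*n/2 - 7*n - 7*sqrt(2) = (n/2 + sqrt(2)/2)*(n - 7)*(n + 1)*(n + 2)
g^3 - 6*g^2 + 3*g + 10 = (g - 5)*(g - 2)*(g + 1)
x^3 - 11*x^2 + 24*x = x*(x - 8)*(x - 3)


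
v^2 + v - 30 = (v - 5)*(v + 6)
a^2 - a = a*(a - 1)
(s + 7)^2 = s^2 + 14*s + 49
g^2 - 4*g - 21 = (g - 7)*(g + 3)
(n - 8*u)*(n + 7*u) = n^2 - n*u - 56*u^2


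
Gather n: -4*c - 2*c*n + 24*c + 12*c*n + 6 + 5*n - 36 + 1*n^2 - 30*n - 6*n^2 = 20*c - 5*n^2 + n*(10*c - 25) - 30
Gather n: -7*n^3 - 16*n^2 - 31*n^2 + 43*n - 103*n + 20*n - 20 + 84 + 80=-7*n^3 - 47*n^2 - 40*n + 144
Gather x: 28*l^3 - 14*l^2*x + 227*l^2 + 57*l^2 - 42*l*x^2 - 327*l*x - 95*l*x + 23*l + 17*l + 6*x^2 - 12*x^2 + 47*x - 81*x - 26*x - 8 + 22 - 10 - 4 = 28*l^3 + 284*l^2 + 40*l + x^2*(-42*l - 6) + x*(-14*l^2 - 422*l - 60)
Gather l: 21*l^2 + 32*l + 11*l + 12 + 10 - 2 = 21*l^2 + 43*l + 20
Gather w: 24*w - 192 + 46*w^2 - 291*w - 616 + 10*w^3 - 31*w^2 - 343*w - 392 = 10*w^3 + 15*w^2 - 610*w - 1200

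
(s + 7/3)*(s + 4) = s^2 + 19*s/3 + 28/3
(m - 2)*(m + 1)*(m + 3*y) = m^3 + 3*m^2*y - m^2 - 3*m*y - 2*m - 6*y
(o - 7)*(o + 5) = o^2 - 2*o - 35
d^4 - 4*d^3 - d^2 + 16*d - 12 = (d - 3)*(d - 2)*(d - 1)*(d + 2)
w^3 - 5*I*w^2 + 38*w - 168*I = (w - 7*I)*(w - 4*I)*(w + 6*I)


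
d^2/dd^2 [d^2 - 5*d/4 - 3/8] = 2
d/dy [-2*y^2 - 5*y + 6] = -4*y - 5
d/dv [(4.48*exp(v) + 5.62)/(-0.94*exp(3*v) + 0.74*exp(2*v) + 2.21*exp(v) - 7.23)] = (8.4224*exp(3*v) + 12.5332*exp(2*v) - 8.3176*exp(v) - 44.8106)*exp(v)/(0.8836*exp(6*v) - 1.3912*exp(5*v) - 3.6072*exp(4*v) + 16.8632*exp(3*v) - 5.8163*exp(2*v) - 31.9566*exp(v) + 52.2729)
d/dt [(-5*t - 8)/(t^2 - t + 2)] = (-5*t^2 + 5*t + (2*t - 1)*(5*t + 8) - 10)/(t^2 - t + 2)^2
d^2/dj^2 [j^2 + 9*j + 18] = 2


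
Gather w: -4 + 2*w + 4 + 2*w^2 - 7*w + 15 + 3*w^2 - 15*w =5*w^2 - 20*w + 15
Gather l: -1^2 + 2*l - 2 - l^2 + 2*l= -l^2 + 4*l - 3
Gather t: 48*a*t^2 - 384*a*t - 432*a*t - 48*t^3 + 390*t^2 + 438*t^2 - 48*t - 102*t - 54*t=-48*t^3 + t^2*(48*a + 828) + t*(-816*a - 204)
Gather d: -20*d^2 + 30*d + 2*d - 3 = -20*d^2 + 32*d - 3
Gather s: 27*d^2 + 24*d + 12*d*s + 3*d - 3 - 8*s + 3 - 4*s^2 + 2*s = 27*d^2 + 27*d - 4*s^2 + s*(12*d - 6)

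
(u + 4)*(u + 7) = u^2 + 11*u + 28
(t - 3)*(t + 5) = t^2 + 2*t - 15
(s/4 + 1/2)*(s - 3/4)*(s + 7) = s^3/4 + 33*s^2/16 + 29*s/16 - 21/8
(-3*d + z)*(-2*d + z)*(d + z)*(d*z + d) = 6*d^4*z + 6*d^4 + d^3*z^2 + d^3*z - 4*d^2*z^3 - 4*d^2*z^2 + d*z^4 + d*z^3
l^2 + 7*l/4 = l*(l + 7/4)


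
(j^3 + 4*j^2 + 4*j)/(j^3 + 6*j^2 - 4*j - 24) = j*(j + 2)/(j^2 + 4*j - 12)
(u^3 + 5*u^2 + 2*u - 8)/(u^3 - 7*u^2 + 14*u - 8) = (u^2 + 6*u + 8)/(u^2 - 6*u + 8)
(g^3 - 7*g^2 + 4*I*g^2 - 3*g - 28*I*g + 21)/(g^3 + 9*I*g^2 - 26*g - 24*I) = (g^2 + g*(-7 + I) - 7*I)/(g^2 + 6*I*g - 8)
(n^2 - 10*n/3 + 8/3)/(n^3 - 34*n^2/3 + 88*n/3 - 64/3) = 1/(n - 8)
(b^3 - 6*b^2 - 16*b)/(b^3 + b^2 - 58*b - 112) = b/(b + 7)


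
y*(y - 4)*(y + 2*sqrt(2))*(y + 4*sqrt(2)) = y^4 - 4*y^3 + 6*sqrt(2)*y^3 - 24*sqrt(2)*y^2 + 16*y^2 - 64*y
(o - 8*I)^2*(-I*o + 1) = -I*o^3 - 15*o^2 + 48*I*o - 64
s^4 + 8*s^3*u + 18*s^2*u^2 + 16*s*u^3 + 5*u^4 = (s + u)^3*(s + 5*u)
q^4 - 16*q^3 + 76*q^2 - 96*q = q*(q - 8)*(q - 6)*(q - 2)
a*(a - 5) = a^2 - 5*a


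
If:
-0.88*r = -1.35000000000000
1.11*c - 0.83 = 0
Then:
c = 0.75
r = 1.53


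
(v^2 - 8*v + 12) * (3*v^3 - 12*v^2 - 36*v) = 3*v^5 - 36*v^4 + 96*v^3 + 144*v^2 - 432*v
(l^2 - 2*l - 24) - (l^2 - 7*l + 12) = 5*l - 36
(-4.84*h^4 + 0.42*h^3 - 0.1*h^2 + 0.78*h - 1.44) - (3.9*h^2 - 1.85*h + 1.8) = -4.84*h^4 + 0.42*h^3 - 4.0*h^2 + 2.63*h - 3.24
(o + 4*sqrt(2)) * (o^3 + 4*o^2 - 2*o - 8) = o^4 + 4*o^3 + 4*sqrt(2)*o^3 - 2*o^2 + 16*sqrt(2)*o^2 - 8*sqrt(2)*o - 8*o - 32*sqrt(2)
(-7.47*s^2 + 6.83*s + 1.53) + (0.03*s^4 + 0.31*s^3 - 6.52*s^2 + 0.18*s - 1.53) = 0.03*s^4 + 0.31*s^3 - 13.99*s^2 + 7.01*s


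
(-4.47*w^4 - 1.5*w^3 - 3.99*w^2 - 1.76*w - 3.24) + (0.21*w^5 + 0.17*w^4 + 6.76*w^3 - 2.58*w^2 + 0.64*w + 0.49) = 0.21*w^5 - 4.3*w^4 + 5.26*w^3 - 6.57*w^2 - 1.12*w - 2.75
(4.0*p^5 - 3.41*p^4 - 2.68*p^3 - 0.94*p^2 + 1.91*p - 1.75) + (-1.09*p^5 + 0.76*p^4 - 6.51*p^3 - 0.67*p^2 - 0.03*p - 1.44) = 2.91*p^5 - 2.65*p^4 - 9.19*p^3 - 1.61*p^2 + 1.88*p - 3.19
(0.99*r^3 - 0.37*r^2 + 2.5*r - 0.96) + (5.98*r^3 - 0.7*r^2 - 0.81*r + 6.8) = 6.97*r^3 - 1.07*r^2 + 1.69*r + 5.84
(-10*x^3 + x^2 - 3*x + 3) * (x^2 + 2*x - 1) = -10*x^5 - 19*x^4 + 9*x^3 - 4*x^2 + 9*x - 3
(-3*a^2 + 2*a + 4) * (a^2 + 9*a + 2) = -3*a^4 - 25*a^3 + 16*a^2 + 40*a + 8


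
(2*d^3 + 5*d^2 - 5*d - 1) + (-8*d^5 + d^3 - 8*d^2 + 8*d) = -8*d^5 + 3*d^3 - 3*d^2 + 3*d - 1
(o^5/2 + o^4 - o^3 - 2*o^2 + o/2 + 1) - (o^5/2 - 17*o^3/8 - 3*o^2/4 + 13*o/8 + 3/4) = o^4 + 9*o^3/8 - 5*o^2/4 - 9*o/8 + 1/4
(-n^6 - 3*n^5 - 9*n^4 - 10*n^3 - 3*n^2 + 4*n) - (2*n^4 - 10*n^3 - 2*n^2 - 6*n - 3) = -n^6 - 3*n^5 - 11*n^4 - n^2 + 10*n + 3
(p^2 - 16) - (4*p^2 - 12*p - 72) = -3*p^2 + 12*p + 56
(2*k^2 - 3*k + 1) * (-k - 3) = -2*k^3 - 3*k^2 + 8*k - 3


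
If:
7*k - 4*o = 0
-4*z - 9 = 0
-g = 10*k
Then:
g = -40*o/7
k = 4*o/7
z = -9/4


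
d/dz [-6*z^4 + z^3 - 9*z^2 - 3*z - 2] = -24*z^3 + 3*z^2 - 18*z - 3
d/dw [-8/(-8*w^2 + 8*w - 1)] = 64*(1 - 2*w)/(8*w^2 - 8*w + 1)^2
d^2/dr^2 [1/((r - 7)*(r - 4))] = 2*((r - 7)^2 + (r - 7)*(r - 4) + (r - 4)^2)/((r - 7)^3*(r - 4)^3)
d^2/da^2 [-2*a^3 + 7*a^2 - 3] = 14 - 12*a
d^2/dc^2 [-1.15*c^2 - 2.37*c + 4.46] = -2.30000000000000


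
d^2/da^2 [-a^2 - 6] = -2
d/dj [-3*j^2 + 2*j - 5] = 2 - 6*j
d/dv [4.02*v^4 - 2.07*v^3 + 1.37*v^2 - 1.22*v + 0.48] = 16.08*v^3 - 6.21*v^2 + 2.74*v - 1.22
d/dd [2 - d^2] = -2*d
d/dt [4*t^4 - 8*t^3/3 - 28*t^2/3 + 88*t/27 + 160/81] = 16*t^3 - 8*t^2 - 56*t/3 + 88/27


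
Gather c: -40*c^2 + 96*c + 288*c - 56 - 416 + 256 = -40*c^2 + 384*c - 216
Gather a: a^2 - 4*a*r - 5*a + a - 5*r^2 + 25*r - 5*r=a^2 + a*(-4*r - 4) - 5*r^2 + 20*r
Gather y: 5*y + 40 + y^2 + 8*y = y^2 + 13*y + 40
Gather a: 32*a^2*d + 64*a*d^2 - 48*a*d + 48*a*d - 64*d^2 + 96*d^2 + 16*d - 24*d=32*a^2*d + 64*a*d^2 + 32*d^2 - 8*d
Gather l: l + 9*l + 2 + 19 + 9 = 10*l + 30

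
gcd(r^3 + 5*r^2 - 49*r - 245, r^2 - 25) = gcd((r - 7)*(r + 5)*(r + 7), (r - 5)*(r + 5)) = r + 5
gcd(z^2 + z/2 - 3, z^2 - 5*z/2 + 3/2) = z - 3/2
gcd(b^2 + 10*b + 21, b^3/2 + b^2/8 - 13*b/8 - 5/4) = 1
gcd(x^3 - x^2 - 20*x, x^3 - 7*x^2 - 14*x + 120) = x^2 - x - 20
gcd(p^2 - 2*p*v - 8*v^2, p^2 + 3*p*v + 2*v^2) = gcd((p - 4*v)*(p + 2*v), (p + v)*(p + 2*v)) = p + 2*v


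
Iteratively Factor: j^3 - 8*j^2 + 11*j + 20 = (j - 4)*(j^2 - 4*j - 5) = (j - 4)*(j + 1)*(j - 5)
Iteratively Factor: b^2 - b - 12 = (b - 4)*(b + 3)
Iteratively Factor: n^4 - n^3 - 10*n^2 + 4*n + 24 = (n + 2)*(n^3 - 3*n^2 - 4*n + 12) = (n - 3)*(n + 2)*(n^2 - 4) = (n - 3)*(n + 2)^2*(n - 2)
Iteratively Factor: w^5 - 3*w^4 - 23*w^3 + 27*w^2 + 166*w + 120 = (w - 5)*(w^4 + 2*w^3 - 13*w^2 - 38*w - 24) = (w - 5)*(w + 2)*(w^3 - 13*w - 12) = (w - 5)*(w + 1)*(w + 2)*(w^2 - w - 12) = (w - 5)*(w + 1)*(w + 2)*(w + 3)*(w - 4)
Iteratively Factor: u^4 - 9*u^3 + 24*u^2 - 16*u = (u - 4)*(u^3 - 5*u^2 + 4*u) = (u - 4)*(u - 1)*(u^2 - 4*u) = u*(u - 4)*(u - 1)*(u - 4)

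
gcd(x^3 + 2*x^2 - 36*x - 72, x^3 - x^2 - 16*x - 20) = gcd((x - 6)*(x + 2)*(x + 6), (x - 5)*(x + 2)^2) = x + 2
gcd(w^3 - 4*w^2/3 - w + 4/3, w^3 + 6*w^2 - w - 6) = w^2 - 1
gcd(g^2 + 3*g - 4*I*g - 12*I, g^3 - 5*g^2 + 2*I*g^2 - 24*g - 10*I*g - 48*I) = g + 3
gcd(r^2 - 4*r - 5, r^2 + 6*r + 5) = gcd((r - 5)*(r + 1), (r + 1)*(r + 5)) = r + 1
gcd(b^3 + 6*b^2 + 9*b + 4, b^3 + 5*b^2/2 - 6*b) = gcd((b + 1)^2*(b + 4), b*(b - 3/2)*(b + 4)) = b + 4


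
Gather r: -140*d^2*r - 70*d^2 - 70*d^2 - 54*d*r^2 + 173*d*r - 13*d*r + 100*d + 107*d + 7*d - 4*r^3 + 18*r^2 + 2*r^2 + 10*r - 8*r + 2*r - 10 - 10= -140*d^2 + 214*d - 4*r^3 + r^2*(20 - 54*d) + r*(-140*d^2 + 160*d + 4) - 20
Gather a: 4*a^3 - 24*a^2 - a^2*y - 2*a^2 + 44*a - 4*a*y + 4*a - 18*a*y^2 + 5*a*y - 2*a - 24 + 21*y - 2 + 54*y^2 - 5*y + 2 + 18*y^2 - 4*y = 4*a^3 + a^2*(-y - 26) + a*(-18*y^2 + y + 46) + 72*y^2 + 12*y - 24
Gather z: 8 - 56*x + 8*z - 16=-56*x + 8*z - 8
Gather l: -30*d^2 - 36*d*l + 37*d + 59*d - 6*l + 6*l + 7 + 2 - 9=-30*d^2 - 36*d*l + 96*d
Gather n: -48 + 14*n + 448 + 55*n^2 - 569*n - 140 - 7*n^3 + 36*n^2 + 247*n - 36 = -7*n^3 + 91*n^2 - 308*n + 224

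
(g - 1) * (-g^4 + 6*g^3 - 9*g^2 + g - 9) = -g^5 + 7*g^4 - 15*g^3 + 10*g^2 - 10*g + 9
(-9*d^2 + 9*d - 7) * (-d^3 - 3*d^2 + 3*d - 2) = 9*d^5 + 18*d^4 - 47*d^3 + 66*d^2 - 39*d + 14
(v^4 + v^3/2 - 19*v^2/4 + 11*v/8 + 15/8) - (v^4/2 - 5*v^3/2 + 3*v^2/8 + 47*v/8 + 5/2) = v^4/2 + 3*v^3 - 41*v^2/8 - 9*v/2 - 5/8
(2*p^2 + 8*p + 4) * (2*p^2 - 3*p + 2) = 4*p^4 + 10*p^3 - 12*p^2 + 4*p + 8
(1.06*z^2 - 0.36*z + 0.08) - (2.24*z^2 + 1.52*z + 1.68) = -1.18*z^2 - 1.88*z - 1.6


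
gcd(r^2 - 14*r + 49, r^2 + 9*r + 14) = 1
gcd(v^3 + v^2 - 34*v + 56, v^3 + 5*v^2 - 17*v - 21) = v + 7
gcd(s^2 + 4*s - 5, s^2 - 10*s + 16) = 1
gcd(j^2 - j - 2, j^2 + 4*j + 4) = 1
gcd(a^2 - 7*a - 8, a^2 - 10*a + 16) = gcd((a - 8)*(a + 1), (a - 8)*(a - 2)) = a - 8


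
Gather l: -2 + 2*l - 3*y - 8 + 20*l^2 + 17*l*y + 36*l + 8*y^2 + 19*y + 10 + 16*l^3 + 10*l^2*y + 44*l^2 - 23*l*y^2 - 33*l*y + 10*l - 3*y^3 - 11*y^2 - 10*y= 16*l^3 + l^2*(10*y + 64) + l*(-23*y^2 - 16*y + 48) - 3*y^3 - 3*y^2 + 6*y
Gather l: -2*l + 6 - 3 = 3 - 2*l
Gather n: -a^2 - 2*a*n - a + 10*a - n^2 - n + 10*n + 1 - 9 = -a^2 + 9*a - n^2 + n*(9 - 2*a) - 8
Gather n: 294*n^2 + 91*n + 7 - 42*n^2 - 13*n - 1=252*n^2 + 78*n + 6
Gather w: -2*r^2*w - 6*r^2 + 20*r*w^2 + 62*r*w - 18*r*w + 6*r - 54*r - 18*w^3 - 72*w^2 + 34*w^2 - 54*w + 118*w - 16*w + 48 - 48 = -6*r^2 - 48*r - 18*w^3 + w^2*(20*r - 38) + w*(-2*r^2 + 44*r + 48)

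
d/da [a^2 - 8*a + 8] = 2*a - 8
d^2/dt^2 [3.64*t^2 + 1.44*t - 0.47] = 7.28000000000000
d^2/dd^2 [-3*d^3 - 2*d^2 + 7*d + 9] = -18*d - 4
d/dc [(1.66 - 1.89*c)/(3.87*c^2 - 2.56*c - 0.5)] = (7.3143*c^2 - 12.8484*c + 5.1946)/(14.9769*c^4 - 19.8144*c^3 + 2.6836*c^2 + 2.56*c + 0.25)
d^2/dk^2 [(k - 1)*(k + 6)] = 2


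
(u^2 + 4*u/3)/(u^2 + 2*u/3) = (3*u + 4)/(3*u + 2)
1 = 1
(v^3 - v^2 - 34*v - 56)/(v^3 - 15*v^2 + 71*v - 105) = (v^2 + 6*v + 8)/(v^2 - 8*v + 15)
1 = 1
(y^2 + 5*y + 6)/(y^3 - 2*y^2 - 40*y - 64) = (y + 3)/(y^2 - 4*y - 32)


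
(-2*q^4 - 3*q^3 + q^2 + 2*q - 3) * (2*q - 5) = -4*q^5 + 4*q^4 + 17*q^3 - q^2 - 16*q + 15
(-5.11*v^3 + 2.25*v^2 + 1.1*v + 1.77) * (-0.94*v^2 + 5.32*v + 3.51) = 4.8034*v^5 - 29.3002*v^4 - 7.0001*v^3 + 12.0857*v^2 + 13.2774*v + 6.2127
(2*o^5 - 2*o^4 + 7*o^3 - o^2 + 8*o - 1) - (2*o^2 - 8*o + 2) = 2*o^5 - 2*o^4 + 7*o^3 - 3*o^2 + 16*o - 3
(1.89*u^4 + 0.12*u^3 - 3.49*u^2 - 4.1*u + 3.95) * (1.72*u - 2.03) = 3.2508*u^5 - 3.6303*u^4 - 6.2464*u^3 + 0.0327000000000002*u^2 + 15.117*u - 8.0185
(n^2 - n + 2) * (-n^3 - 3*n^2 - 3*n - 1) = -n^5 - 2*n^4 - 2*n^3 - 4*n^2 - 5*n - 2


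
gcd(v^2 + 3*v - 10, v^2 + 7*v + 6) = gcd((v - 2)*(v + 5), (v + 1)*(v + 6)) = 1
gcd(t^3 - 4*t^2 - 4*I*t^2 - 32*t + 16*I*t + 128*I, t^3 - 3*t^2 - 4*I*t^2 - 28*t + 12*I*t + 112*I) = t^2 + t*(4 - 4*I) - 16*I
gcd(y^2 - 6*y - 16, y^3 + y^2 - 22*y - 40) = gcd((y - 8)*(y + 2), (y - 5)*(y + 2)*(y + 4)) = y + 2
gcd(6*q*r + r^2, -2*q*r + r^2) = r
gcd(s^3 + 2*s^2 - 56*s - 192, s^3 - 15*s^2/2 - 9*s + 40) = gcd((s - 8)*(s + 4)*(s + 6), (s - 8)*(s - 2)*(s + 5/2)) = s - 8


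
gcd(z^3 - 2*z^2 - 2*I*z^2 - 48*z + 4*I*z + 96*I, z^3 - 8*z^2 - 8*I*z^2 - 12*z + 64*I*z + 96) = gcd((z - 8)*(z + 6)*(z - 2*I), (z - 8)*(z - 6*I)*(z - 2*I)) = z^2 + z*(-8 - 2*I) + 16*I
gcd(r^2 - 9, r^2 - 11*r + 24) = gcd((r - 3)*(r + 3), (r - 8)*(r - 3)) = r - 3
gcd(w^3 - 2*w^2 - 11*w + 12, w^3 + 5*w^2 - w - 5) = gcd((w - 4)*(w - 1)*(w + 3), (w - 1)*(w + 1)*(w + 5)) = w - 1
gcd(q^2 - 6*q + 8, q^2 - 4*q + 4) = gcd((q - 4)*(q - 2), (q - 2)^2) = q - 2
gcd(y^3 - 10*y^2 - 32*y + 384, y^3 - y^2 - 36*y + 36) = y + 6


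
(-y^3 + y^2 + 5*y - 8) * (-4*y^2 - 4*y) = 4*y^5 - 24*y^3 + 12*y^2 + 32*y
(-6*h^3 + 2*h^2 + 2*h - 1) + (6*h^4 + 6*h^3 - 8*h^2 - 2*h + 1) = 6*h^4 - 6*h^2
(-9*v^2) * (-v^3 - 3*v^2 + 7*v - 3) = 9*v^5 + 27*v^4 - 63*v^3 + 27*v^2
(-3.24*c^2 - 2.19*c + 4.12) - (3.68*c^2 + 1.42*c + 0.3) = -6.92*c^2 - 3.61*c + 3.82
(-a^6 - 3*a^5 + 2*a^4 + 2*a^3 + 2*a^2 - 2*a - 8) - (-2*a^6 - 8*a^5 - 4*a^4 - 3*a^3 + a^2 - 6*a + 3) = a^6 + 5*a^5 + 6*a^4 + 5*a^3 + a^2 + 4*a - 11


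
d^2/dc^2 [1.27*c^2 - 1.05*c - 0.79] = 2.54000000000000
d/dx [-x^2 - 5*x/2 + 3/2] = -2*x - 5/2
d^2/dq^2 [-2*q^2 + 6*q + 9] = -4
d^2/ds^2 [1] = 0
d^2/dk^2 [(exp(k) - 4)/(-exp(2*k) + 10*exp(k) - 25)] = (-exp(2*k) - 4*exp(k) + 15)*exp(k)/(exp(4*k) - 20*exp(3*k) + 150*exp(2*k) - 500*exp(k) + 625)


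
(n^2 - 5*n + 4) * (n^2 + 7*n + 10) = n^4 + 2*n^3 - 21*n^2 - 22*n + 40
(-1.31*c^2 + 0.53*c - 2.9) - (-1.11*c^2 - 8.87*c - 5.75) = -0.2*c^2 + 9.4*c + 2.85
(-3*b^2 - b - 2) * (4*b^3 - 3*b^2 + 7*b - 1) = -12*b^5 + 5*b^4 - 26*b^3 + 2*b^2 - 13*b + 2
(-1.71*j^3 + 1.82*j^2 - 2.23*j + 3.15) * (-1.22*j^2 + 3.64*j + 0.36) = 2.0862*j^5 - 8.4448*j^4 + 8.7298*j^3 - 11.305*j^2 + 10.6632*j + 1.134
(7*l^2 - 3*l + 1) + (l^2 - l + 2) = 8*l^2 - 4*l + 3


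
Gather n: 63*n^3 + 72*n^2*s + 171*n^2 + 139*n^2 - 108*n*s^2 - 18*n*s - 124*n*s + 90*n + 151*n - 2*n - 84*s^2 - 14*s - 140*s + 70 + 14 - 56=63*n^3 + n^2*(72*s + 310) + n*(-108*s^2 - 142*s + 239) - 84*s^2 - 154*s + 28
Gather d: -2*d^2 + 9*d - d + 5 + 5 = -2*d^2 + 8*d + 10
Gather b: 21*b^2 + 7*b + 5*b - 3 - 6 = 21*b^2 + 12*b - 9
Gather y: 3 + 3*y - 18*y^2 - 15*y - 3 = -18*y^2 - 12*y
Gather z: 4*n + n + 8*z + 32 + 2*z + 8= 5*n + 10*z + 40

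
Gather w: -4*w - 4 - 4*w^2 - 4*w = -4*w^2 - 8*w - 4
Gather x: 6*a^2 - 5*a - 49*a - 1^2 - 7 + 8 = 6*a^2 - 54*a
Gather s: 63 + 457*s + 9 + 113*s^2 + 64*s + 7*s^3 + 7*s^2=7*s^3 + 120*s^2 + 521*s + 72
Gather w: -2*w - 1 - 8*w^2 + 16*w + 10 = -8*w^2 + 14*w + 9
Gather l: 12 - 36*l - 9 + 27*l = 3 - 9*l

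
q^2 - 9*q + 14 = (q - 7)*(q - 2)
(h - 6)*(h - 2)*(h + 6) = h^3 - 2*h^2 - 36*h + 72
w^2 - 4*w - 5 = (w - 5)*(w + 1)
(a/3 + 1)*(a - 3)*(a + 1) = a^3/3 + a^2/3 - 3*a - 3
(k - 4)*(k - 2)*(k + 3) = k^3 - 3*k^2 - 10*k + 24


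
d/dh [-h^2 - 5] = -2*h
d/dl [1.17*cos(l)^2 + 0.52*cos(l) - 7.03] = -(2.34*cos(l) + 0.52)*sin(l)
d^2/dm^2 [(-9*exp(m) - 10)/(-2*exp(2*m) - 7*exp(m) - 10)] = (36*exp(4*m) + 34*exp(3*m) - 660*exp(2*m) - 940*exp(m) + 200)*exp(m)/(8*exp(6*m) + 84*exp(5*m) + 414*exp(4*m) + 1183*exp(3*m) + 2070*exp(2*m) + 2100*exp(m) + 1000)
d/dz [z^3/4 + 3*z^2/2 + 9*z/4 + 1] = 3*z^2/4 + 3*z + 9/4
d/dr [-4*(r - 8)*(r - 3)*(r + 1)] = -12*r^2 + 80*r - 52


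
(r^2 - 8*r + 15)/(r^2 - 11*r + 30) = (r - 3)/(r - 6)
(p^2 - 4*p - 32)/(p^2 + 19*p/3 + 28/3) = 3*(p - 8)/(3*p + 7)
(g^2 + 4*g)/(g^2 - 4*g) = (g + 4)/(g - 4)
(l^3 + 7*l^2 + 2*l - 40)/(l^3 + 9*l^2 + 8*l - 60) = (l + 4)/(l + 6)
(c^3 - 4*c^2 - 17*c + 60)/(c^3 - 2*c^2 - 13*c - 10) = (c^2 + c - 12)/(c^2 + 3*c + 2)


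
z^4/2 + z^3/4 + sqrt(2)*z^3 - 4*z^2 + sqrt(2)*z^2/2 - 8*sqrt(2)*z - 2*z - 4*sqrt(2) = (z/2 + sqrt(2))*(z + 1/2)*(z - 2*sqrt(2))*(z + 2*sqrt(2))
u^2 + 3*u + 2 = (u + 1)*(u + 2)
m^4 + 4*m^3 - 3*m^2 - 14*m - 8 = (m - 2)*(m + 1)^2*(m + 4)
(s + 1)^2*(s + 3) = s^3 + 5*s^2 + 7*s + 3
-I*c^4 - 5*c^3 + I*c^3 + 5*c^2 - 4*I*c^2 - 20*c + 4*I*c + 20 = (c - 5*I)*(c - 2*I)*(c + 2*I)*(-I*c + I)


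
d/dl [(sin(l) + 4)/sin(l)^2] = -(sin(l) + 8)*cos(l)/sin(l)^3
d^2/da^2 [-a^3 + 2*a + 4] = -6*a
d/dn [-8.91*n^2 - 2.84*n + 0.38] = -17.82*n - 2.84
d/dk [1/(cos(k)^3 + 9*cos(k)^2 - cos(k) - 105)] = (3*cos(k)^2 + 18*cos(k) - 1)*sin(k)/(cos(k)^3 + 9*cos(k)^2 - cos(k) - 105)^2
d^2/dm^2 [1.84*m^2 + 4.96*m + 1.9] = 3.68000000000000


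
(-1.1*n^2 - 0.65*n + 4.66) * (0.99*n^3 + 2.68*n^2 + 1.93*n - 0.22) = -1.089*n^5 - 3.5915*n^4 + 0.7484*n^3 + 11.4763*n^2 + 9.1368*n - 1.0252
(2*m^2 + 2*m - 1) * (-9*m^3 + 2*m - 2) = -18*m^5 - 18*m^4 + 13*m^3 - 6*m + 2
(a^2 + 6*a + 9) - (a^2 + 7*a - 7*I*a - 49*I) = -a + 7*I*a + 9 + 49*I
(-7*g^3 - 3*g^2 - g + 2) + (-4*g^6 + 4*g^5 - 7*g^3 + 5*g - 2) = -4*g^6 + 4*g^5 - 14*g^3 - 3*g^2 + 4*g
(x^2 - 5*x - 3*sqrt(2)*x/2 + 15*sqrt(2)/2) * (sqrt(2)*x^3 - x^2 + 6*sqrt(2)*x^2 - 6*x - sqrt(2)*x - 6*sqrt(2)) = sqrt(2)*x^5 - 4*x^4 + sqrt(2)*x^4 - 59*sqrt(2)*x^3/2 - 4*x^3 + sqrt(2)*x^2/2 + 123*x^2 - 15*sqrt(2)*x + 3*x - 90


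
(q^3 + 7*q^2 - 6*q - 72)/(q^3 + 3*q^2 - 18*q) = (q + 4)/q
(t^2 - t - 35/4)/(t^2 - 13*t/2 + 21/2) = (t + 5/2)/(t - 3)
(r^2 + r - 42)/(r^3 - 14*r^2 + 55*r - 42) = (r + 7)/(r^2 - 8*r + 7)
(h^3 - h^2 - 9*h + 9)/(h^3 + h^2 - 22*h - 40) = (h^3 - h^2 - 9*h + 9)/(h^3 + h^2 - 22*h - 40)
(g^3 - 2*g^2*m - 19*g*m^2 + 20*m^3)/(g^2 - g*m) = g - m - 20*m^2/g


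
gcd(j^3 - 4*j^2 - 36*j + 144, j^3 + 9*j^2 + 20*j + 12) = j + 6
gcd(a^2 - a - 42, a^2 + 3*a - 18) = a + 6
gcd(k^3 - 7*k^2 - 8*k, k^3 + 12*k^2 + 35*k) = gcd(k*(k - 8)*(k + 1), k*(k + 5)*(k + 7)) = k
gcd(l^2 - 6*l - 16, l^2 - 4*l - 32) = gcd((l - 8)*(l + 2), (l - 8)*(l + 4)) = l - 8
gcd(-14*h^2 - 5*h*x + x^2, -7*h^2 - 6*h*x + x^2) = -7*h + x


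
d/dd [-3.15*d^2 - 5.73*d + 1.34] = -6.3*d - 5.73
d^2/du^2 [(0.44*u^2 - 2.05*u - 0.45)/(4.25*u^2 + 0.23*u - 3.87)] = (-7.105427357601e-15*u^4 - 74.91645*u^3 - 5.34734999999999*u^2 - 204.9435*u - 5.320098)/(76.765625*u^6 + 12.463125*u^5 - 209.03115*u^4 - 22.685383*u^3 + 190.341306*u^2 + 10.334061*u - 57.960603)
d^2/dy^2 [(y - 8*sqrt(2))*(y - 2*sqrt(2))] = 2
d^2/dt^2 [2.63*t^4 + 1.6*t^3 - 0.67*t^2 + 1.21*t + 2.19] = 31.56*t^2 + 9.6*t - 1.34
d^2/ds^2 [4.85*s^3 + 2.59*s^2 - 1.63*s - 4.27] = 29.1*s + 5.18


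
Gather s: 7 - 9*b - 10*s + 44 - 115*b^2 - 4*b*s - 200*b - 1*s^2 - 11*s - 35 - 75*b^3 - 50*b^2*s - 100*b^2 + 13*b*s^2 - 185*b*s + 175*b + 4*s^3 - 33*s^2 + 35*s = -75*b^3 - 215*b^2 - 34*b + 4*s^3 + s^2*(13*b - 34) + s*(-50*b^2 - 189*b + 14) + 16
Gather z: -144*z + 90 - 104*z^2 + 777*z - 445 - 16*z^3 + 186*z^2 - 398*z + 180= -16*z^3 + 82*z^2 + 235*z - 175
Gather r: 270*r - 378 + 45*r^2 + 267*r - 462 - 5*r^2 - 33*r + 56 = 40*r^2 + 504*r - 784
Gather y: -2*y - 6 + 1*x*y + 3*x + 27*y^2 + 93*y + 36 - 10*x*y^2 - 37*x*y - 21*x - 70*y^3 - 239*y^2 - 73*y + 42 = -18*x - 70*y^3 + y^2*(-10*x - 212) + y*(18 - 36*x) + 72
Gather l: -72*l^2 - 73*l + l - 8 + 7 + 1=-72*l^2 - 72*l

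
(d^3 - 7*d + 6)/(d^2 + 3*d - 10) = (d^2 + 2*d - 3)/(d + 5)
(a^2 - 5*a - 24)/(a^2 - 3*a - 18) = (a - 8)/(a - 6)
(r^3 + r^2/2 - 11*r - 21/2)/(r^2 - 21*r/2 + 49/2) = (r^2 + 4*r + 3)/(r - 7)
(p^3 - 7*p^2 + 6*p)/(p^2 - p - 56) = p*(-p^2 + 7*p - 6)/(-p^2 + p + 56)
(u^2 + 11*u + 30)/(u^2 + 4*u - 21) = (u^2 + 11*u + 30)/(u^2 + 4*u - 21)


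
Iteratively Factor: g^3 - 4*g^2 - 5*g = (g - 5)*(g^2 + g) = (g - 5)*(g + 1)*(g)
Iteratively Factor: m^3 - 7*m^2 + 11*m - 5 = (m - 1)*(m^2 - 6*m + 5) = (m - 1)^2*(m - 5)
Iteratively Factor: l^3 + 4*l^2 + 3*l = (l)*(l^2 + 4*l + 3) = l*(l + 3)*(l + 1)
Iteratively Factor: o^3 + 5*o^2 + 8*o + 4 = (o + 2)*(o^2 + 3*o + 2) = (o + 1)*(o + 2)*(o + 2)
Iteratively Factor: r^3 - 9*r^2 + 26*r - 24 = (r - 3)*(r^2 - 6*r + 8) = (r - 3)*(r - 2)*(r - 4)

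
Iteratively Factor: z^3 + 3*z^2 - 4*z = (z + 4)*(z^2 - z) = z*(z + 4)*(z - 1)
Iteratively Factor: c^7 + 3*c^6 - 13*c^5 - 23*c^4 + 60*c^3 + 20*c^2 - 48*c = (c - 2)*(c^6 + 5*c^5 - 3*c^4 - 29*c^3 + 2*c^2 + 24*c) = (c - 2)^2*(c^5 + 7*c^4 + 11*c^3 - 7*c^2 - 12*c) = (c - 2)^2*(c - 1)*(c^4 + 8*c^3 + 19*c^2 + 12*c) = (c - 2)^2*(c - 1)*(c + 3)*(c^3 + 5*c^2 + 4*c) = (c - 2)^2*(c - 1)*(c + 3)*(c + 4)*(c^2 + c) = c*(c - 2)^2*(c - 1)*(c + 3)*(c + 4)*(c + 1)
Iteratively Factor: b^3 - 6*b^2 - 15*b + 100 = (b - 5)*(b^2 - b - 20) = (b - 5)^2*(b + 4)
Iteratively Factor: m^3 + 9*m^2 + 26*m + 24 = (m + 4)*(m^2 + 5*m + 6) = (m + 3)*(m + 4)*(m + 2)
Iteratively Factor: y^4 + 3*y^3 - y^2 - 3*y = (y + 1)*(y^3 + 2*y^2 - 3*y) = (y - 1)*(y + 1)*(y^2 + 3*y) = (y - 1)*(y + 1)*(y + 3)*(y)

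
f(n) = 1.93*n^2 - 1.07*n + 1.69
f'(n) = 3.86*n - 1.07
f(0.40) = 1.57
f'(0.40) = 0.47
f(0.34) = 1.55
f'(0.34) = 0.24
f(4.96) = 43.86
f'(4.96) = 18.08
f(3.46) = 21.09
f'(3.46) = 12.29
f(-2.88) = 20.78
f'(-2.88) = -12.19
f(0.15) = 1.57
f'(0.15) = -0.49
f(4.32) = 33.09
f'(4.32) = 15.61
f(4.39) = 34.19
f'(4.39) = 15.88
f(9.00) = 148.39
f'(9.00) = 33.67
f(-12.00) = 292.45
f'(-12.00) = -47.39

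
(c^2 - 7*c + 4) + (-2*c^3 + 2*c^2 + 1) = -2*c^3 + 3*c^2 - 7*c + 5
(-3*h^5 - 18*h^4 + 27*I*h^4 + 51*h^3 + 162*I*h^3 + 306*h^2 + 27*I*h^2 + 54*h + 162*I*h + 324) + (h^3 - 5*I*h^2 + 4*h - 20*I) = -3*h^5 - 18*h^4 + 27*I*h^4 + 52*h^3 + 162*I*h^3 + 306*h^2 + 22*I*h^2 + 58*h + 162*I*h + 324 - 20*I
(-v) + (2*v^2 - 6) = 2*v^2 - v - 6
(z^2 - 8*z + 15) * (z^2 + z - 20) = z^4 - 7*z^3 - 13*z^2 + 175*z - 300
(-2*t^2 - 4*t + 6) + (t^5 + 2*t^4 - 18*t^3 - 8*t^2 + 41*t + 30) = t^5 + 2*t^4 - 18*t^3 - 10*t^2 + 37*t + 36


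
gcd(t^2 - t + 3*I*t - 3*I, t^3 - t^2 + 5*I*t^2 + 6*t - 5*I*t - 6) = t - 1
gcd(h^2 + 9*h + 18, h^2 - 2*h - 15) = h + 3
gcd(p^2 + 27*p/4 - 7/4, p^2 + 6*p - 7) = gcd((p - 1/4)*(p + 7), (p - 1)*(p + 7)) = p + 7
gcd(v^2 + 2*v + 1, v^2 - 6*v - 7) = v + 1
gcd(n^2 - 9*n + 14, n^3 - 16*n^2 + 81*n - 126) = n - 7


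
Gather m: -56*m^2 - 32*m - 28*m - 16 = -56*m^2 - 60*m - 16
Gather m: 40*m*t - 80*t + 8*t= 40*m*t - 72*t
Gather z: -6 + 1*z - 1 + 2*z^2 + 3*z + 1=2*z^2 + 4*z - 6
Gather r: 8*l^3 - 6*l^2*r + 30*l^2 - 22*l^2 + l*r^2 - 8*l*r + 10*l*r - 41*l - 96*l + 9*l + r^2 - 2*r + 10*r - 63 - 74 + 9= 8*l^3 + 8*l^2 - 128*l + r^2*(l + 1) + r*(-6*l^2 + 2*l + 8) - 128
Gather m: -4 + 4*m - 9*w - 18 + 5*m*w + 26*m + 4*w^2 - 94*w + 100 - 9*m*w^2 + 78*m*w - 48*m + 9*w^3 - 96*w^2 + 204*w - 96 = m*(-9*w^2 + 83*w - 18) + 9*w^3 - 92*w^2 + 101*w - 18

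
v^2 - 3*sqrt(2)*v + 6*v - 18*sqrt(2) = (v + 6)*(v - 3*sqrt(2))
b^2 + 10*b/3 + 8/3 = (b + 4/3)*(b + 2)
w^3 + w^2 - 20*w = w*(w - 4)*(w + 5)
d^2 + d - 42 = (d - 6)*(d + 7)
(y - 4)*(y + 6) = y^2 + 2*y - 24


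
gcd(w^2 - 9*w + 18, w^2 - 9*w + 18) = w^2 - 9*w + 18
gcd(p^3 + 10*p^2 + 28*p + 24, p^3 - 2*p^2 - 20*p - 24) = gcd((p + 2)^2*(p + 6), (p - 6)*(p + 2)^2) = p^2 + 4*p + 4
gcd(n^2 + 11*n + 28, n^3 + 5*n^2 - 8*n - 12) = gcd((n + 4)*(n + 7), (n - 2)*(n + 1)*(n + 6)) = 1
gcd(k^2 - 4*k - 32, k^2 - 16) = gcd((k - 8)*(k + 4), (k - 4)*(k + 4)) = k + 4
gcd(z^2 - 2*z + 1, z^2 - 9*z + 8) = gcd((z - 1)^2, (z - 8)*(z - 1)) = z - 1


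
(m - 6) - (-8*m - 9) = 9*m + 3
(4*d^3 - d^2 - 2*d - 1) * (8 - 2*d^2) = -8*d^5 + 2*d^4 + 36*d^3 - 6*d^2 - 16*d - 8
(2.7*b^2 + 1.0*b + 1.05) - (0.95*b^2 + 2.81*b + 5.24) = 1.75*b^2 - 1.81*b - 4.19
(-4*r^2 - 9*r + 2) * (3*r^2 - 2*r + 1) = -12*r^4 - 19*r^3 + 20*r^2 - 13*r + 2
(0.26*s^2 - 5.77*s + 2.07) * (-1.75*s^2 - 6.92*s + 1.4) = -0.455*s^4 + 8.2983*s^3 + 36.6699*s^2 - 22.4024*s + 2.898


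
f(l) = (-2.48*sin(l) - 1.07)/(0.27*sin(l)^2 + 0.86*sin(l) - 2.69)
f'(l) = (-0.54*sin(l)*cos(l) - 0.86*cos(l))*(-2.48*sin(l) - 1.07)/(0.27*sin(l)^2 + 0.86*sin(l) - 2.69)^2 - 2.48*cos(l)/(0.27*sin(l)^2 + 0.86*sin(l) - 2.69) = (0.6696*sin(l)^2 + 0.5778*sin(l) + 7.5914)*cos(l)/(0.0729*sin(l)^4 + 0.4644*sin(l)^3 - 0.713*sin(l)^2 - 4.6268*sin(l) + 7.2361)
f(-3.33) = 0.61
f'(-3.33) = -1.20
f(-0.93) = -0.29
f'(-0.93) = 0.44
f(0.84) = 1.54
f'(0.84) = 1.55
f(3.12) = 0.42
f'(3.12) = -1.07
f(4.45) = -0.41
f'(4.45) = -0.19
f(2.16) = 1.75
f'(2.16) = -1.48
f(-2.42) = -0.18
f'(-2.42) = -0.57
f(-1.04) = -0.33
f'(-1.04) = 0.37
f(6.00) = 0.13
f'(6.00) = 0.85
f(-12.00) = 1.12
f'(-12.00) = 1.48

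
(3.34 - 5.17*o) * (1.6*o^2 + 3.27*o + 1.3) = -8.272*o^3 - 11.5619*o^2 + 4.2008*o + 4.342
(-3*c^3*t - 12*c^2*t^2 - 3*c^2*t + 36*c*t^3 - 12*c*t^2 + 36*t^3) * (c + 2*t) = -3*c^4*t - 18*c^3*t^2 - 3*c^3*t + 12*c^2*t^3 - 18*c^2*t^2 + 72*c*t^4 + 12*c*t^3 + 72*t^4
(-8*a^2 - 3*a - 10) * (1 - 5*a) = 40*a^3 + 7*a^2 + 47*a - 10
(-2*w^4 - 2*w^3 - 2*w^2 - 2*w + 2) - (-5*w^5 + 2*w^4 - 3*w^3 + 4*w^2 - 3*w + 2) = 5*w^5 - 4*w^4 + w^3 - 6*w^2 + w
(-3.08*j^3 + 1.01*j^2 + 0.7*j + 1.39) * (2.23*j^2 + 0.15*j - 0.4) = -6.8684*j^5 + 1.7903*j^4 + 2.9445*j^3 + 2.8007*j^2 - 0.0715*j - 0.556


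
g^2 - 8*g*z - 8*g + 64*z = (g - 8)*(g - 8*z)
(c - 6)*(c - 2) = c^2 - 8*c + 12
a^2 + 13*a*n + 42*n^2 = (a + 6*n)*(a + 7*n)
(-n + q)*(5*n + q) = -5*n^2 + 4*n*q + q^2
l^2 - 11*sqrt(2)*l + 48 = (l - 8*sqrt(2))*(l - 3*sqrt(2))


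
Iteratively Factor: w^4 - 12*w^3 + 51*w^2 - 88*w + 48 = (w - 4)*(w^3 - 8*w^2 + 19*w - 12) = (w - 4)*(w - 3)*(w^2 - 5*w + 4) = (w - 4)^2*(w - 3)*(w - 1)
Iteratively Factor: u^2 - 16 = (u - 4)*(u + 4)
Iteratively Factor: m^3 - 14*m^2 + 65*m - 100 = (m - 5)*(m^2 - 9*m + 20) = (m - 5)*(m - 4)*(m - 5)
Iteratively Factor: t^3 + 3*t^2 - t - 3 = (t + 3)*(t^2 - 1) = (t - 1)*(t + 3)*(t + 1)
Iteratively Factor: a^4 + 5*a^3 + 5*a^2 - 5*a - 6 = (a + 3)*(a^3 + 2*a^2 - a - 2) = (a + 2)*(a + 3)*(a^2 - 1) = (a + 1)*(a + 2)*(a + 3)*(a - 1)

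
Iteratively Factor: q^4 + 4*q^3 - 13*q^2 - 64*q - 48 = (q + 3)*(q^3 + q^2 - 16*q - 16) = (q - 4)*(q + 3)*(q^2 + 5*q + 4) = (q - 4)*(q + 1)*(q + 3)*(q + 4)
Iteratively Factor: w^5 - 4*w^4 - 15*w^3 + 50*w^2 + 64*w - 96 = (w + 3)*(w^4 - 7*w^3 + 6*w^2 + 32*w - 32) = (w - 4)*(w + 3)*(w^3 - 3*w^2 - 6*w + 8) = (w - 4)^2*(w + 3)*(w^2 + w - 2) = (w - 4)^2*(w + 2)*(w + 3)*(w - 1)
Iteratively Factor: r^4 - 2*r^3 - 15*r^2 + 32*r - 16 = (r - 1)*(r^3 - r^2 - 16*r + 16) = (r - 1)^2*(r^2 - 16) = (r - 1)^2*(r + 4)*(r - 4)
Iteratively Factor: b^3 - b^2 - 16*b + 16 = (b - 1)*(b^2 - 16) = (b - 1)*(b + 4)*(b - 4)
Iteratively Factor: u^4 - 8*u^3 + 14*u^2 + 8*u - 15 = (u - 3)*(u^3 - 5*u^2 - u + 5) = (u - 3)*(u - 1)*(u^2 - 4*u - 5) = (u - 5)*(u - 3)*(u - 1)*(u + 1)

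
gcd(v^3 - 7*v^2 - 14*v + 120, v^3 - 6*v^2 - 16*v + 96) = v^2 - 2*v - 24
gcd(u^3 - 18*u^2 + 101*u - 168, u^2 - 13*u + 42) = u - 7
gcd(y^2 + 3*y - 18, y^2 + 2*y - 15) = y - 3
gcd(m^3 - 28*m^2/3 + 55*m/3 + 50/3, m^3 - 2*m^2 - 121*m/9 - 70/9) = m^2 - 13*m/3 - 10/3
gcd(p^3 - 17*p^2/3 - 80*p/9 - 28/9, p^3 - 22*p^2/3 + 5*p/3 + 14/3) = p^2 - 19*p/3 - 14/3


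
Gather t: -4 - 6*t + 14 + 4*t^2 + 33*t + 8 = 4*t^2 + 27*t + 18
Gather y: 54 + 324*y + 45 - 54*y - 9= 270*y + 90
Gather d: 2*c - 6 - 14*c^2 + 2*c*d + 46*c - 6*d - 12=-14*c^2 + 48*c + d*(2*c - 6) - 18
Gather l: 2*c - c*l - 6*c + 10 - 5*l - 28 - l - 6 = -4*c + l*(-c - 6) - 24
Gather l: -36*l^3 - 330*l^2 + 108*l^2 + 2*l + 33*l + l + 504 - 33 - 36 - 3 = -36*l^3 - 222*l^2 + 36*l + 432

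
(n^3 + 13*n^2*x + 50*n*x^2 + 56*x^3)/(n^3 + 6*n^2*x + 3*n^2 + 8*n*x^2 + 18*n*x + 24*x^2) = (n + 7*x)/(n + 3)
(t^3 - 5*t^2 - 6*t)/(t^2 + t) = t - 6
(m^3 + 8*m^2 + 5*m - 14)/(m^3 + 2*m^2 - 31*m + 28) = (m + 2)/(m - 4)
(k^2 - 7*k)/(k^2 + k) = (k - 7)/(k + 1)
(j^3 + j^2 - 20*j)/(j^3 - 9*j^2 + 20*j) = (j + 5)/(j - 5)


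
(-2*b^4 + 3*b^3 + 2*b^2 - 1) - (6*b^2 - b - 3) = -2*b^4 + 3*b^3 - 4*b^2 + b + 2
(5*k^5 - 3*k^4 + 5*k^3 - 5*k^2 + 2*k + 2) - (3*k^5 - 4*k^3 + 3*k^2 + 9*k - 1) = 2*k^5 - 3*k^4 + 9*k^3 - 8*k^2 - 7*k + 3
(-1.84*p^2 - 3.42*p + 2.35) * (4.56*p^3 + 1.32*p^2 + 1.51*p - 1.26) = -8.3904*p^5 - 18.024*p^4 + 3.4232*p^3 + 0.2562*p^2 + 7.8577*p - 2.961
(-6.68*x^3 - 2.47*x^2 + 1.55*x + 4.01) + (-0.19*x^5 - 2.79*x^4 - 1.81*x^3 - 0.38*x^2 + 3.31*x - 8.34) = -0.19*x^5 - 2.79*x^4 - 8.49*x^3 - 2.85*x^2 + 4.86*x - 4.33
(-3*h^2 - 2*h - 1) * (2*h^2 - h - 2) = -6*h^4 - h^3 + 6*h^2 + 5*h + 2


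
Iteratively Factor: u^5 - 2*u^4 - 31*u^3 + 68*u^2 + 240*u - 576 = (u - 4)*(u^4 + 2*u^3 - 23*u^2 - 24*u + 144) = (u - 4)*(u - 3)*(u^3 + 5*u^2 - 8*u - 48) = (u - 4)*(u - 3)^2*(u^2 + 8*u + 16) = (u - 4)*(u - 3)^2*(u + 4)*(u + 4)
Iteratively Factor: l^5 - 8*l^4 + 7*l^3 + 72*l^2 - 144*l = (l - 4)*(l^4 - 4*l^3 - 9*l^2 + 36*l) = l*(l - 4)*(l^3 - 4*l^2 - 9*l + 36) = l*(l - 4)^2*(l^2 - 9) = l*(l - 4)^2*(l + 3)*(l - 3)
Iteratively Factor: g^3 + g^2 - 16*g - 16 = (g - 4)*(g^2 + 5*g + 4) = (g - 4)*(g + 1)*(g + 4)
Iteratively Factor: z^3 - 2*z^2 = (z - 2)*(z^2) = z*(z - 2)*(z)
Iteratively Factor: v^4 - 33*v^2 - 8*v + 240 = (v + 4)*(v^3 - 4*v^2 - 17*v + 60) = (v + 4)^2*(v^2 - 8*v + 15) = (v - 3)*(v + 4)^2*(v - 5)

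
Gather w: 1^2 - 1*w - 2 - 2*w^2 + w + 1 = -2*w^2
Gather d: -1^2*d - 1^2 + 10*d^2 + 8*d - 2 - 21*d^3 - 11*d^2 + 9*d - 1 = -21*d^3 - d^2 + 16*d - 4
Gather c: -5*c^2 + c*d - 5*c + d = -5*c^2 + c*(d - 5) + d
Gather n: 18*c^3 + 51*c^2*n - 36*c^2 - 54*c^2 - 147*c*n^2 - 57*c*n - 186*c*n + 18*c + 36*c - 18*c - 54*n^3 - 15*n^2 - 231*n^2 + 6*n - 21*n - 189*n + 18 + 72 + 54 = 18*c^3 - 90*c^2 + 36*c - 54*n^3 + n^2*(-147*c - 246) + n*(51*c^2 - 243*c - 204) + 144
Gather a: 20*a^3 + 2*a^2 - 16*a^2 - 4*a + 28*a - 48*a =20*a^3 - 14*a^2 - 24*a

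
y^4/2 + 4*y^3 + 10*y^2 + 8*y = y*(y/2 + 1)*(y + 2)*(y + 4)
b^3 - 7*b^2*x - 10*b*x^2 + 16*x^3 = (b - 8*x)*(b - x)*(b + 2*x)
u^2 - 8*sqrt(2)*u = u*(u - 8*sqrt(2))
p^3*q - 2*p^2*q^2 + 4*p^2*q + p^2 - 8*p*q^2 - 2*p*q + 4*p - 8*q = (p + 4)*(p - 2*q)*(p*q + 1)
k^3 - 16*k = k*(k - 4)*(k + 4)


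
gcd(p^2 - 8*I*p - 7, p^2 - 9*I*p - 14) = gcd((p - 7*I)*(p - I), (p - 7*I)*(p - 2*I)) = p - 7*I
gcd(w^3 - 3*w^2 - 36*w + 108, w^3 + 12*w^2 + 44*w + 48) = w + 6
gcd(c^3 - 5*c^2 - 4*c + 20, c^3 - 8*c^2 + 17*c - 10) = c^2 - 7*c + 10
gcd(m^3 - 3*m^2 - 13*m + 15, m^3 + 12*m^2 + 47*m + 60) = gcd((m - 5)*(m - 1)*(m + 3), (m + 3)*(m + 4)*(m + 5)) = m + 3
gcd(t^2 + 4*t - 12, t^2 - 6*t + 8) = t - 2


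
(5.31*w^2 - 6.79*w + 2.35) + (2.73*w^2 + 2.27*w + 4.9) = 8.04*w^2 - 4.52*w + 7.25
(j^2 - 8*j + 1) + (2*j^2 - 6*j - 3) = 3*j^2 - 14*j - 2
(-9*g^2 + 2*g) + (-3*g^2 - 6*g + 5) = -12*g^2 - 4*g + 5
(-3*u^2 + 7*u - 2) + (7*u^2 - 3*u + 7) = 4*u^2 + 4*u + 5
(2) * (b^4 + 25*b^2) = 2*b^4 + 50*b^2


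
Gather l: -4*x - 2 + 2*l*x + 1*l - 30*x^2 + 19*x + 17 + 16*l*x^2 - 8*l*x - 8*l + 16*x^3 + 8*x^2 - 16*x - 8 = l*(16*x^2 - 6*x - 7) + 16*x^3 - 22*x^2 - x + 7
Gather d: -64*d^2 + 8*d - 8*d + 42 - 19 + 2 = 25 - 64*d^2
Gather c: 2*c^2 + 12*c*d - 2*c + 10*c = 2*c^2 + c*(12*d + 8)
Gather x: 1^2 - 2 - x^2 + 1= -x^2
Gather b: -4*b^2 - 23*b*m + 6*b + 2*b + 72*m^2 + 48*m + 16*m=-4*b^2 + b*(8 - 23*m) + 72*m^2 + 64*m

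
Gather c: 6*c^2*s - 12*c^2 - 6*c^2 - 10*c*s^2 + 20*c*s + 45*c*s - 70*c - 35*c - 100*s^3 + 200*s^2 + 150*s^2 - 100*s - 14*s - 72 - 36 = c^2*(6*s - 18) + c*(-10*s^2 + 65*s - 105) - 100*s^3 + 350*s^2 - 114*s - 108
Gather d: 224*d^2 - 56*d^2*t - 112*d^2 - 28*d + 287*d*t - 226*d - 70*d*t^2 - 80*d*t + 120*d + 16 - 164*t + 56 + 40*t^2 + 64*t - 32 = d^2*(112 - 56*t) + d*(-70*t^2 + 207*t - 134) + 40*t^2 - 100*t + 40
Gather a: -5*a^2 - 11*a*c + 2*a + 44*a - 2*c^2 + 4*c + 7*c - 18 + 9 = -5*a^2 + a*(46 - 11*c) - 2*c^2 + 11*c - 9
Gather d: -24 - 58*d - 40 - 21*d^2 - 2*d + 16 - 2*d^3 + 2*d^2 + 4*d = -2*d^3 - 19*d^2 - 56*d - 48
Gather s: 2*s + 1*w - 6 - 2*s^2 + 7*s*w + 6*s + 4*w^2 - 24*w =-2*s^2 + s*(7*w + 8) + 4*w^2 - 23*w - 6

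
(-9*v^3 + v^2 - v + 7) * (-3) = 27*v^3 - 3*v^2 + 3*v - 21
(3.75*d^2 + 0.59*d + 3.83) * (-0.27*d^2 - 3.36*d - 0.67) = -1.0125*d^4 - 12.7593*d^3 - 5.529*d^2 - 13.2641*d - 2.5661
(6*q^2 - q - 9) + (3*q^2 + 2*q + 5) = 9*q^2 + q - 4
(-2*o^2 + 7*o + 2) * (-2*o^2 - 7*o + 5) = 4*o^4 - 63*o^2 + 21*o + 10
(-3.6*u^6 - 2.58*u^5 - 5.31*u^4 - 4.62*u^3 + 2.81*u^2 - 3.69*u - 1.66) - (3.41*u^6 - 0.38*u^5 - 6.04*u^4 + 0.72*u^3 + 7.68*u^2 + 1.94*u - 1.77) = -7.01*u^6 - 2.2*u^5 + 0.73*u^4 - 5.34*u^3 - 4.87*u^2 - 5.63*u + 0.11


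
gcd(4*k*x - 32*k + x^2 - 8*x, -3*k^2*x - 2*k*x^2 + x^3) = 1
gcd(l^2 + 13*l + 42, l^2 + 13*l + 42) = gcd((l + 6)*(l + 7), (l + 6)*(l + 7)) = l^2 + 13*l + 42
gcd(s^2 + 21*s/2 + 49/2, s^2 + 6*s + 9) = 1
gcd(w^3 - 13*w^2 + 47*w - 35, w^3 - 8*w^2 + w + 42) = w - 7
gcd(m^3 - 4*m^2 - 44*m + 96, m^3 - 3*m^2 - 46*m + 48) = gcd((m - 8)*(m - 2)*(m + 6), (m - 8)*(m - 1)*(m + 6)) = m^2 - 2*m - 48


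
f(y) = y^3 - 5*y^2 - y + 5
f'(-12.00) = 551.00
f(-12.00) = -2431.00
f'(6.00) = 47.00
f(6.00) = 35.00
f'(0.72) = -6.64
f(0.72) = 2.06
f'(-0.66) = 6.91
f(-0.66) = 3.19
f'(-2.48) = 42.25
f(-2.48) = -38.52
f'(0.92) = -7.66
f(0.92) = 0.63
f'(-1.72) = 25.08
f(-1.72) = -13.16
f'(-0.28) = 2.04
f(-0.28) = 4.87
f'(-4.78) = 115.35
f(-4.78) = -213.68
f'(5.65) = 38.27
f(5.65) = 20.10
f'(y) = 3*y^2 - 10*y - 1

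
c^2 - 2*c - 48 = (c - 8)*(c + 6)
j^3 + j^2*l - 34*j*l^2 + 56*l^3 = (j - 4*l)*(j - 2*l)*(j + 7*l)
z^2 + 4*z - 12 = (z - 2)*(z + 6)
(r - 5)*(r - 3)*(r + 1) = r^3 - 7*r^2 + 7*r + 15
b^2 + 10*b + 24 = (b + 4)*(b + 6)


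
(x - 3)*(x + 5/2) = x^2 - x/2 - 15/2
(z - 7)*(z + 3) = z^2 - 4*z - 21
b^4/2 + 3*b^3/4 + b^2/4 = b^2*(b/2 + 1/2)*(b + 1/2)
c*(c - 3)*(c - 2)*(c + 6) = c^4 + c^3 - 24*c^2 + 36*c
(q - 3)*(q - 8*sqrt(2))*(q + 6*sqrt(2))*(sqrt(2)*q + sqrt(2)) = sqrt(2)*q^4 - 4*q^3 - 2*sqrt(2)*q^3 - 99*sqrt(2)*q^2 + 8*q^2 + 12*q + 192*sqrt(2)*q + 288*sqrt(2)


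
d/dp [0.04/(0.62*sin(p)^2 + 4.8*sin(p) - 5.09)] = -(0.0496*sin(p) + 0.192)*cos(p)/(0.62*sin(p)^2 + 4.8*sin(p) - 5.09)^2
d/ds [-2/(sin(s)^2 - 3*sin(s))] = 2*(2*sin(s) - 3)*cos(s)/((sin(s) - 3)^2*sin(s)^2)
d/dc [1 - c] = -1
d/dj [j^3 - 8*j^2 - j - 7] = 3*j^2 - 16*j - 1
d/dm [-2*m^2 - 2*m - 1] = -4*m - 2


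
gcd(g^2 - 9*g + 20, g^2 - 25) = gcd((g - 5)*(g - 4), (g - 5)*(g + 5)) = g - 5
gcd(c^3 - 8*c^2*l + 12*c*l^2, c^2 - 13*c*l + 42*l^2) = c - 6*l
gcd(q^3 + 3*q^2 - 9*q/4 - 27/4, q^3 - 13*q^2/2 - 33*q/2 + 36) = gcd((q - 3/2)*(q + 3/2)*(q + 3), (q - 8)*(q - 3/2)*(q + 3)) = q^2 + 3*q/2 - 9/2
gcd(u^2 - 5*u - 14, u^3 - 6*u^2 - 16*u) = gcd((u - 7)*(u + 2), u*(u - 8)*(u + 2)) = u + 2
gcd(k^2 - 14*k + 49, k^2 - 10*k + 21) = k - 7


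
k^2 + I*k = k*(k + I)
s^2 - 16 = (s - 4)*(s + 4)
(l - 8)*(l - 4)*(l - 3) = l^3 - 15*l^2 + 68*l - 96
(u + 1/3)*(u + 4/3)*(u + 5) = u^3 + 20*u^2/3 + 79*u/9 + 20/9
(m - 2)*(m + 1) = m^2 - m - 2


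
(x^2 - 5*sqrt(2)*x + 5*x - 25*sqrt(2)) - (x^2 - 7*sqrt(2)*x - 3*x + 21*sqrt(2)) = 2*sqrt(2)*x + 8*x - 46*sqrt(2)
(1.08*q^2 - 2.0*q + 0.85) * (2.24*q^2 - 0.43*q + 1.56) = 2.4192*q^4 - 4.9444*q^3 + 4.4488*q^2 - 3.4855*q + 1.326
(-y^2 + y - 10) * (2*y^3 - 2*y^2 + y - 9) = -2*y^5 + 4*y^4 - 23*y^3 + 30*y^2 - 19*y + 90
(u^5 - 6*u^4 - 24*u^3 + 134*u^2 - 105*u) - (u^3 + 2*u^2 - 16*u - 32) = u^5 - 6*u^4 - 25*u^3 + 132*u^2 - 89*u + 32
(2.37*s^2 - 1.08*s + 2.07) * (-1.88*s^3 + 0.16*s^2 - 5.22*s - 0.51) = -4.4556*s^5 + 2.4096*s^4 - 16.4358*s^3 + 4.7601*s^2 - 10.2546*s - 1.0557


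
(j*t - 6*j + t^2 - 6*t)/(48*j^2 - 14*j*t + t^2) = (j*t - 6*j + t^2 - 6*t)/(48*j^2 - 14*j*t + t^2)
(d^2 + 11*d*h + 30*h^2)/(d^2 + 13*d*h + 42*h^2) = (d + 5*h)/(d + 7*h)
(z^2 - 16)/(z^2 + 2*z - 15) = (z^2 - 16)/(z^2 + 2*z - 15)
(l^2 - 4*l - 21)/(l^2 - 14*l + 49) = (l + 3)/(l - 7)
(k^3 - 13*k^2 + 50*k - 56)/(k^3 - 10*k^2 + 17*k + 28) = (k - 2)/(k + 1)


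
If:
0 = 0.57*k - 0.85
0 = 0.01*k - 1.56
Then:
No Solution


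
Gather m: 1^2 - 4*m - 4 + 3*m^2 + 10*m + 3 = 3*m^2 + 6*m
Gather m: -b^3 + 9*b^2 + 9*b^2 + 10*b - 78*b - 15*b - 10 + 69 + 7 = -b^3 + 18*b^2 - 83*b + 66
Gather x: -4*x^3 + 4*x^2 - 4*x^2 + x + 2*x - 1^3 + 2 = -4*x^3 + 3*x + 1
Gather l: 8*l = 8*l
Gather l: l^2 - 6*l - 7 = l^2 - 6*l - 7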